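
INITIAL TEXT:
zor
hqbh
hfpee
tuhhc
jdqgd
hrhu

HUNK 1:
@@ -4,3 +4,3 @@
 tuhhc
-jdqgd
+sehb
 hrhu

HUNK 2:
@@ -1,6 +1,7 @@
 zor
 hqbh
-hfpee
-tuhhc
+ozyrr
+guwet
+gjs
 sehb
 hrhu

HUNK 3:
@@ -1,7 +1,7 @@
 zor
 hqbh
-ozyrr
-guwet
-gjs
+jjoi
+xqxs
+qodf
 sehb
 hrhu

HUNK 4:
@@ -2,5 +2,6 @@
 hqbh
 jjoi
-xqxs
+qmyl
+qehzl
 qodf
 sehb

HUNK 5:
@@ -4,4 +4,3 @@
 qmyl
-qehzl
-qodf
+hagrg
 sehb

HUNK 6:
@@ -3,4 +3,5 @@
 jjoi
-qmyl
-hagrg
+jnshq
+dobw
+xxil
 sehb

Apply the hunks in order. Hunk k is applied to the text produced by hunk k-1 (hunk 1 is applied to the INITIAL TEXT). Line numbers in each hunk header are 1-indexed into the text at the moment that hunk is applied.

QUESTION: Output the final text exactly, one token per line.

Hunk 1: at line 4 remove [jdqgd] add [sehb] -> 6 lines: zor hqbh hfpee tuhhc sehb hrhu
Hunk 2: at line 1 remove [hfpee,tuhhc] add [ozyrr,guwet,gjs] -> 7 lines: zor hqbh ozyrr guwet gjs sehb hrhu
Hunk 3: at line 1 remove [ozyrr,guwet,gjs] add [jjoi,xqxs,qodf] -> 7 lines: zor hqbh jjoi xqxs qodf sehb hrhu
Hunk 4: at line 2 remove [xqxs] add [qmyl,qehzl] -> 8 lines: zor hqbh jjoi qmyl qehzl qodf sehb hrhu
Hunk 5: at line 4 remove [qehzl,qodf] add [hagrg] -> 7 lines: zor hqbh jjoi qmyl hagrg sehb hrhu
Hunk 6: at line 3 remove [qmyl,hagrg] add [jnshq,dobw,xxil] -> 8 lines: zor hqbh jjoi jnshq dobw xxil sehb hrhu

Answer: zor
hqbh
jjoi
jnshq
dobw
xxil
sehb
hrhu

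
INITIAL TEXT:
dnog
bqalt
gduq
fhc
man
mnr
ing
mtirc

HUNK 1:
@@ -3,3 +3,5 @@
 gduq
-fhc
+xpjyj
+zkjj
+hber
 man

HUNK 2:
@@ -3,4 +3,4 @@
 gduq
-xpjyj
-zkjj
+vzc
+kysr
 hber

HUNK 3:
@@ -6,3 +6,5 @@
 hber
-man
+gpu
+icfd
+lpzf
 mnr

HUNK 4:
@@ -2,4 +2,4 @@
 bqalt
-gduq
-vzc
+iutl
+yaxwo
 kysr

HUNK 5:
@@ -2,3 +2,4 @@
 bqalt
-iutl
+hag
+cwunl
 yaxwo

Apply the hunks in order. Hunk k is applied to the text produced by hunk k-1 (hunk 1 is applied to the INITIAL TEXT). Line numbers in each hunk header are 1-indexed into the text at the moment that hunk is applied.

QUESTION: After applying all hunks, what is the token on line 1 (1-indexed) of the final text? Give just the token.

Answer: dnog

Derivation:
Hunk 1: at line 3 remove [fhc] add [xpjyj,zkjj,hber] -> 10 lines: dnog bqalt gduq xpjyj zkjj hber man mnr ing mtirc
Hunk 2: at line 3 remove [xpjyj,zkjj] add [vzc,kysr] -> 10 lines: dnog bqalt gduq vzc kysr hber man mnr ing mtirc
Hunk 3: at line 6 remove [man] add [gpu,icfd,lpzf] -> 12 lines: dnog bqalt gduq vzc kysr hber gpu icfd lpzf mnr ing mtirc
Hunk 4: at line 2 remove [gduq,vzc] add [iutl,yaxwo] -> 12 lines: dnog bqalt iutl yaxwo kysr hber gpu icfd lpzf mnr ing mtirc
Hunk 5: at line 2 remove [iutl] add [hag,cwunl] -> 13 lines: dnog bqalt hag cwunl yaxwo kysr hber gpu icfd lpzf mnr ing mtirc
Final line 1: dnog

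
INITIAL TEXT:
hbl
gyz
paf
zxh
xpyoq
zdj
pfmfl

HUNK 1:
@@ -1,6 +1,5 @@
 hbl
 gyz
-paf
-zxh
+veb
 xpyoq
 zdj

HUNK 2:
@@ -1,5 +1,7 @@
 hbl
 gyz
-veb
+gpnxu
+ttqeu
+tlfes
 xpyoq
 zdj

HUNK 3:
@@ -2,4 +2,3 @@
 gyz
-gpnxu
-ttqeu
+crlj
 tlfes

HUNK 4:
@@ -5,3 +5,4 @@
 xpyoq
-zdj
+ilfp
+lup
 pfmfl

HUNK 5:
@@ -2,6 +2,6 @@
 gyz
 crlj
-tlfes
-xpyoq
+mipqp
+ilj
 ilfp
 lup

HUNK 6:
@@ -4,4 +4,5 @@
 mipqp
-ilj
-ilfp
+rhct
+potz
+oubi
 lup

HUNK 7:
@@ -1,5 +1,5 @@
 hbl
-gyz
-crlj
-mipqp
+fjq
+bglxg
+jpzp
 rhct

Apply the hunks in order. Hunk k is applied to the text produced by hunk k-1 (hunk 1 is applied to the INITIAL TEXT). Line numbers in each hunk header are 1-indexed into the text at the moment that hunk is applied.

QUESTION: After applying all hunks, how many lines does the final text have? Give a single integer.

Answer: 9

Derivation:
Hunk 1: at line 1 remove [paf,zxh] add [veb] -> 6 lines: hbl gyz veb xpyoq zdj pfmfl
Hunk 2: at line 1 remove [veb] add [gpnxu,ttqeu,tlfes] -> 8 lines: hbl gyz gpnxu ttqeu tlfes xpyoq zdj pfmfl
Hunk 3: at line 2 remove [gpnxu,ttqeu] add [crlj] -> 7 lines: hbl gyz crlj tlfes xpyoq zdj pfmfl
Hunk 4: at line 5 remove [zdj] add [ilfp,lup] -> 8 lines: hbl gyz crlj tlfes xpyoq ilfp lup pfmfl
Hunk 5: at line 2 remove [tlfes,xpyoq] add [mipqp,ilj] -> 8 lines: hbl gyz crlj mipqp ilj ilfp lup pfmfl
Hunk 6: at line 4 remove [ilj,ilfp] add [rhct,potz,oubi] -> 9 lines: hbl gyz crlj mipqp rhct potz oubi lup pfmfl
Hunk 7: at line 1 remove [gyz,crlj,mipqp] add [fjq,bglxg,jpzp] -> 9 lines: hbl fjq bglxg jpzp rhct potz oubi lup pfmfl
Final line count: 9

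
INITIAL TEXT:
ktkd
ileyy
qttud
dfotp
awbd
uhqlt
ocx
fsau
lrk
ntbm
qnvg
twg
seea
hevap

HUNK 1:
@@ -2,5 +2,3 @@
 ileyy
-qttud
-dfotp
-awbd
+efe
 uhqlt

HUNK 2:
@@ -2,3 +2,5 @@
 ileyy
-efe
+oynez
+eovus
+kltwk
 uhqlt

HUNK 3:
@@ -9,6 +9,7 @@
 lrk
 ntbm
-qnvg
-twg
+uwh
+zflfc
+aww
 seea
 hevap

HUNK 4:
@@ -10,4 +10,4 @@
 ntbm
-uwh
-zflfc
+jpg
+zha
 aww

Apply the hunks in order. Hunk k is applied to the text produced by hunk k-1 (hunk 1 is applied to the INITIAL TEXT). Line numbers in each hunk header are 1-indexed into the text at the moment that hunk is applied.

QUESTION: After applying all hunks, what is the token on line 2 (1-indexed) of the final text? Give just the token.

Hunk 1: at line 2 remove [qttud,dfotp,awbd] add [efe] -> 12 lines: ktkd ileyy efe uhqlt ocx fsau lrk ntbm qnvg twg seea hevap
Hunk 2: at line 2 remove [efe] add [oynez,eovus,kltwk] -> 14 lines: ktkd ileyy oynez eovus kltwk uhqlt ocx fsau lrk ntbm qnvg twg seea hevap
Hunk 3: at line 9 remove [qnvg,twg] add [uwh,zflfc,aww] -> 15 lines: ktkd ileyy oynez eovus kltwk uhqlt ocx fsau lrk ntbm uwh zflfc aww seea hevap
Hunk 4: at line 10 remove [uwh,zflfc] add [jpg,zha] -> 15 lines: ktkd ileyy oynez eovus kltwk uhqlt ocx fsau lrk ntbm jpg zha aww seea hevap
Final line 2: ileyy

Answer: ileyy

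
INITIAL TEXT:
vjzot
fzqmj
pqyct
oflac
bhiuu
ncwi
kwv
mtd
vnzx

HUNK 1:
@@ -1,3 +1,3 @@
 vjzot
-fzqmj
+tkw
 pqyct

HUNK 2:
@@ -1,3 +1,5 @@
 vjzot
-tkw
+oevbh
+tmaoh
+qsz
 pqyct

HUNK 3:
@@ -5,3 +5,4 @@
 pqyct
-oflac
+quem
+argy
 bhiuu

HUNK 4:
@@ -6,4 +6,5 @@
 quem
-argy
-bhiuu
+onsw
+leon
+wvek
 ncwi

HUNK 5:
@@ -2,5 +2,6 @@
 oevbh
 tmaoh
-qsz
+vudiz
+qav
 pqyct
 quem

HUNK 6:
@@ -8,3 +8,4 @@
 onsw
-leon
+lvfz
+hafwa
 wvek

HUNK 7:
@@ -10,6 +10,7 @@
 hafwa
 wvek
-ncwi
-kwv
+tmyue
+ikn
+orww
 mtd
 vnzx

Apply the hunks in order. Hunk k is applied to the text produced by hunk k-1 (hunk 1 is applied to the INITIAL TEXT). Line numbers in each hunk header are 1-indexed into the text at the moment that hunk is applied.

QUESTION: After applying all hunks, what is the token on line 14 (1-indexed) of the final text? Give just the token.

Answer: orww

Derivation:
Hunk 1: at line 1 remove [fzqmj] add [tkw] -> 9 lines: vjzot tkw pqyct oflac bhiuu ncwi kwv mtd vnzx
Hunk 2: at line 1 remove [tkw] add [oevbh,tmaoh,qsz] -> 11 lines: vjzot oevbh tmaoh qsz pqyct oflac bhiuu ncwi kwv mtd vnzx
Hunk 3: at line 5 remove [oflac] add [quem,argy] -> 12 lines: vjzot oevbh tmaoh qsz pqyct quem argy bhiuu ncwi kwv mtd vnzx
Hunk 4: at line 6 remove [argy,bhiuu] add [onsw,leon,wvek] -> 13 lines: vjzot oevbh tmaoh qsz pqyct quem onsw leon wvek ncwi kwv mtd vnzx
Hunk 5: at line 2 remove [qsz] add [vudiz,qav] -> 14 lines: vjzot oevbh tmaoh vudiz qav pqyct quem onsw leon wvek ncwi kwv mtd vnzx
Hunk 6: at line 8 remove [leon] add [lvfz,hafwa] -> 15 lines: vjzot oevbh tmaoh vudiz qav pqyct quem onsw lvfz hafwa wvek ncwi kwv mtd vnzx
Hunk 7: at line 10 remove [ncwi,kwv] add [tmyue,ikn,orww] -> 16 lines: vjzot oevbh tmaoh vudiz qav pqyct quem onsw lvfz hafwa wvek tmyue ikn orww mtd vnzx
Final line 14: orww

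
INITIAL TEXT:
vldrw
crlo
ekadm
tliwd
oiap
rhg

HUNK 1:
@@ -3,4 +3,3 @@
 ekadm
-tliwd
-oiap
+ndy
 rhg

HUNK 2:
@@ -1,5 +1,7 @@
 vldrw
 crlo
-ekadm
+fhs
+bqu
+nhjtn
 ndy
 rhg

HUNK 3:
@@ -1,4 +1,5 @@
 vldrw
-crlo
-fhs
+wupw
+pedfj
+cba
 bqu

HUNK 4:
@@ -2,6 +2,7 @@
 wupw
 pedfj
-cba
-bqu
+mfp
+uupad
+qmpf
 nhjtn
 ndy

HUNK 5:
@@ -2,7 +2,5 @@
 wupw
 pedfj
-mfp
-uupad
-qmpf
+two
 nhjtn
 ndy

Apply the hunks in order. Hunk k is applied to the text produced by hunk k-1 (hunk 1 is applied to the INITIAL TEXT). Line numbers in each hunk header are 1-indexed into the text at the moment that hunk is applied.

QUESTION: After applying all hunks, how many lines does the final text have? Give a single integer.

Answer: 7

Derivation:
Hunk 1: at line 3 remove [tliwd,oiap] add [ndy] -> 5 lines: vldrw crlo ekadm ndy rhg
Hunk 2: at line 1 remove [ekadm] add [fhs,bqu,nhjtn] -> 7 lines: vldrw crlo fhs bqu nhjtn ndy rhg
Hunk 3: at line 1 remove [crlo,fhs] add [wupw,pedfj,cba] -> 8 lines: vldrw wupw pedfj cba bqu nhjtn ndy rhg
Hunk 4: at line 2 remove [cba,bqu] add [mfp,uupad,qmpf] -> 9 lines: vldrw wupw pedfj mfp uupad qmpf nhjtn ndy rhg
Hunk 5: at line 2 remove [mfp,uupad,qmpf] add [two] -> 7 lines: vldrw wupw pedfj two nhjtn ndy rhg
Final line count: 7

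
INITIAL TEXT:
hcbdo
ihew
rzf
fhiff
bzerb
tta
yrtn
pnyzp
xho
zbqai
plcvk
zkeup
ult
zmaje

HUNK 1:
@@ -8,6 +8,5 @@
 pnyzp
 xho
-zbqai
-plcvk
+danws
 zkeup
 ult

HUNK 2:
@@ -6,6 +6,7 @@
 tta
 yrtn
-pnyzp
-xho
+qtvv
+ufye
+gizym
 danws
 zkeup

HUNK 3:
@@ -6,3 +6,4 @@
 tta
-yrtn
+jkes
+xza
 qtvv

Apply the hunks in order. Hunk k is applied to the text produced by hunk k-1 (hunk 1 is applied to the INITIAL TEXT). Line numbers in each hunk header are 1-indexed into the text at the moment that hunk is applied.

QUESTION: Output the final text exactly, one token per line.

Answer: hcbdo
ihew
rzf
fhiff
bzerb
tta
jkes
xza
qtvv
ufye
gizym
danws
zkeup
ult
zmaje

Derivation:
Hunk 1: at line 8 remove [zbqai,plcvk] add [danws] -> 13 lines: hcbdo ihew rzf fhiff bzerb tta yrtn pnyzp xho danws zkeup ult zmaje
Hunk 2: at line 6 remove [pnyzp,xho] add [qtvv,ufye,gizym] -> 14 lines: hcbdo ihew rzf fhiff bzerb tta yrtn qtvv ufye gizym danws zkeup ult zmaje
Hunk 3: at line 6 remove [yrtn] add [jkes,xza] -> 15 lines: hcbdo ihew rzf fhiff bzerb tta jkes xza qtvv ufye gizym danws zkeup ult zmaje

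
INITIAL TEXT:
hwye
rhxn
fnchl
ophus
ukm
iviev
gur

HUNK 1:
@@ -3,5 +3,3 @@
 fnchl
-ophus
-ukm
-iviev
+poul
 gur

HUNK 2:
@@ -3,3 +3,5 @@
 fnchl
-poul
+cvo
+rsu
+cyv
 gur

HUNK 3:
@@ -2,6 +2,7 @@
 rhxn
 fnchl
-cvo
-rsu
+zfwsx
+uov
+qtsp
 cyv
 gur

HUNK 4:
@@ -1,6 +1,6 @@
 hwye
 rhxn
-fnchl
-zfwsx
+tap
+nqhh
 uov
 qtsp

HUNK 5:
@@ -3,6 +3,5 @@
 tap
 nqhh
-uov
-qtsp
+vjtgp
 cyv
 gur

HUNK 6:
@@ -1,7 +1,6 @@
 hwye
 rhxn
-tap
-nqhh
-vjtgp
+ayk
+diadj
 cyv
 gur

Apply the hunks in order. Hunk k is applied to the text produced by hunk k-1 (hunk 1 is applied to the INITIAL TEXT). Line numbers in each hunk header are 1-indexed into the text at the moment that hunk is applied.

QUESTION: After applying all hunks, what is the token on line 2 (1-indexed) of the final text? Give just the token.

Answer: rhxn

Derivation:
Hunk 1: at line 3 remove [ophus,ukm,iviev] add [poul] -> 5 lines: hwye rhxn fnchl poul gur
Hunk 2: at line 3 remove [poul] add [cvo,rsu,cyv] -> 7 lines: hwye rhxn fnchl cvo rsu cyv gur
Hunk 3: at line 2 remove [cvo,rsu] add [zfwsx,uov,qtsp] -> 8 lines: hwye rhxn fnchl zfwsx uov qtsp cyv gur
Hunk 4: at line 1 remove [fnchl,zfwsx] add [tap,nqhh] -> 8 lines: hwye rhxn tap nqhh uov qtsp cyv gur
Hunk 5: at line 3 remove [uov,qtsp] add [vjtgp] -> 7 lines: hwye rhxn tap nqhh vjtgp cyv gur
Hunk 6: at line 1 remove [tap,nqhh,vjtgp] add [ayk,diadj] -> 6 lines: hwye rhxn ayk diadj cyv gur
Final line 2: rhxn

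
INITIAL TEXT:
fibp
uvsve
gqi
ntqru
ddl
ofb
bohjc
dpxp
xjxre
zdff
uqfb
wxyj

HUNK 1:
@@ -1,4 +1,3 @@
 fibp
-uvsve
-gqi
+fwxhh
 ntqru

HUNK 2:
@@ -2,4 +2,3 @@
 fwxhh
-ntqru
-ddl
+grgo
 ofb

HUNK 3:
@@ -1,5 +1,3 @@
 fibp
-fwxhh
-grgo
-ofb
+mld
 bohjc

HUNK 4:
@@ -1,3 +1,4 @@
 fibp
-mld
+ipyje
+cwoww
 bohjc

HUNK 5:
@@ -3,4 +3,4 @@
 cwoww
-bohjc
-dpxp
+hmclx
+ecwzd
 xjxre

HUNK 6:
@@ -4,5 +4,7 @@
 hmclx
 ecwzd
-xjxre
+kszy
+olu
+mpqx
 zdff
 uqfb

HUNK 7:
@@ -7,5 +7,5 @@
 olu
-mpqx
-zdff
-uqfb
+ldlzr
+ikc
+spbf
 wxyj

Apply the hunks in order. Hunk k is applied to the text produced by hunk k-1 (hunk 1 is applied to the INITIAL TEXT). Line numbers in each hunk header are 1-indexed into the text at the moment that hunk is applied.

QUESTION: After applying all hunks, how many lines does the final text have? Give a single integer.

Hunk 1: at line 1 remove [uvsve,gqi] add [fwxhh] -> 11 lines: fibp fwxhh ntqru ddl ofb bohjc dpxp xjxre zdff uqfb wxyj
Hunk 2: at line 2 remove [ntqru,ddl] add [grgo] -> 10 lines: fibp fwxhh grgo ofb bohjc dpxp xjxre zdff uqfb wxyj
Hunk 3: at line 1 remove [fwxhh,grgo,ofb] add [mld] -> 8 lines: fibp mld bohjc dpxp xjxre zdff uqfb wxyj
Hunk 4: at line 1 remove [mld] add [ipyje,cwoww] -> 9 lines: fibp ipyje cwoww bohjc dpxp xjxre zdff uqfb wxyj
Hunk 5: at line 3 remove [bohjc,dpxp] add [hmclx,ecwzd] -> 9 lines: fibp ipyje cwoww hmclx ecwzd xjxre zdff uqfb wxyj
Hunk 6: at line 4 remove [xjxre] add [kszy,olu,mpqx] -> 11 lines: fibp ipyje cwoww hmclx ecwzd kszy olu mpqx zdff uqfb wxyj
Hunk 7: at line 7 remove [mpqx,zdff,uqfb] add [ldlzr,ikc,spbf] -> 11 lines: fibp ipyje cwoww hmclx ecwzd kszy olu ldlzr ikc spbf wxyj
Final line count: 11

Answer: 11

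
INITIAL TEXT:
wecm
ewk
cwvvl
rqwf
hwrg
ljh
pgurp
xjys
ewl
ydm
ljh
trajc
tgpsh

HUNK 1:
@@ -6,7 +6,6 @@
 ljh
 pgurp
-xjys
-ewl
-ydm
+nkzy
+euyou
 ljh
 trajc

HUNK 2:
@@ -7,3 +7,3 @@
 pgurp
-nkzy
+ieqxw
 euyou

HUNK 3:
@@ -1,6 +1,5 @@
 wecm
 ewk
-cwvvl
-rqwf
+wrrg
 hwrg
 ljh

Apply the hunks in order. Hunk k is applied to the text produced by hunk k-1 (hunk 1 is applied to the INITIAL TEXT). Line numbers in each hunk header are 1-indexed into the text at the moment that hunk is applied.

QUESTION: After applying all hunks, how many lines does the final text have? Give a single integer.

Answer: 11

Derivation:
Hunk 1: at line 6 remove [xjys,ewl,ydm] add [nkzy,euyou] -> 12 lines: wecm ewk cwvvl rqwf hwrg ljh pgurp nkzy euyou ljh trajc tgpsh
Hunk 2: at line 7 remove [nkzy] add [ieqxw] -> 12 lines: wecm ewk cwvvl rqwf hwrg ljh pgurp ieqxw euyou ljh trajc tgpsh
Hunk 3: at line 1 remove [cwvvl,rqwf] add [wrrg] -> 11 lines: wecm ewk wrrg hwrg ljh pgurp ieqxw euyou ljh trajc tgpsh
Final line count: 11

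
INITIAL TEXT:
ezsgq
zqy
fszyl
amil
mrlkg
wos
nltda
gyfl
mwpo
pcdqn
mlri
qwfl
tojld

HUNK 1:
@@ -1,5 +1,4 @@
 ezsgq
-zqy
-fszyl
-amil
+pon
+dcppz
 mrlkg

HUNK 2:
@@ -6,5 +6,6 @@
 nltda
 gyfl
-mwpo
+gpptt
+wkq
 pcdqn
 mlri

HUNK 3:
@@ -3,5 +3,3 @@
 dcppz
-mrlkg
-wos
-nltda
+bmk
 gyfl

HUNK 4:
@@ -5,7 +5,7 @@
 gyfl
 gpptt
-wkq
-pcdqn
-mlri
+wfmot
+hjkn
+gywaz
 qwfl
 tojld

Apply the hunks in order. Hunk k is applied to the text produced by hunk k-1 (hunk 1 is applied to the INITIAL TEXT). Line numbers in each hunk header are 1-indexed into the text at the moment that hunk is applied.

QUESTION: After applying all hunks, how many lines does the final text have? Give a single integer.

Hunk 1: at line 1 remove [zqy,fszyl,amil] add [pon,dcppz] -> 12 lines: ezsgq pon dcppz mrlkg wos nltda gyfl mwpo pcdqn mlri qwfl tojld
Hunk 2: at line 6 remove [mwpo] add [gpptt,wkq] -> 13 lines: ezsgq pon dcppz mrlkg wos nltda gyfl gpptt wkq pcdqn mlri qwfl tojld
Hunk 3: at line 3 remove [mrlkg,wos,nltda] add [bmk] -> 11 lines: ezsgq pon dcppz bmk gyfl gpptt wkq pcdqn mlri qwfl tojld
Hunk 4: at line 5 remove [wkq,pcdqn,mlri] add [wfmot,hjkn,gywaz] -> 11 lines: ezsgq pon dcppz bmk gyfl gpptt wfmot hjkn gywaz qwfl tojld
Final line count: 11

Answer: 11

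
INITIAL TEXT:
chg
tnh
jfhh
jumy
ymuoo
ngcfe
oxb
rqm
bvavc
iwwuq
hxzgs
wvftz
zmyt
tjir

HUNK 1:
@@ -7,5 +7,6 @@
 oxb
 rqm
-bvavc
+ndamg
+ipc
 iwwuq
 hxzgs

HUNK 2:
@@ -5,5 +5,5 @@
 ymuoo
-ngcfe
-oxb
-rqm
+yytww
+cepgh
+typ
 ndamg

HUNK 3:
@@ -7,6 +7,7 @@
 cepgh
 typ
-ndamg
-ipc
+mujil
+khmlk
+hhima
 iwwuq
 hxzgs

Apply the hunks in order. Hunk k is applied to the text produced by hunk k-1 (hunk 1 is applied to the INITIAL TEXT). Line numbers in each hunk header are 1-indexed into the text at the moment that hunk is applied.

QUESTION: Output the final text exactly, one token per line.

Answer: chg
tnh
jfhh
jumy
ymuoo
yytww
cepgh
typ
mujil
khmlk
hhima
iwwuq
hxzgs
wvftz
zmyt
tjir

Derivation:
Hunk 1: at line 7 remove [bvavc] add [ndamg,ipc] -> 15 lines: chg tnh jfhh jumy ymuoo ngcfe oxb rqm ndamg ipc iwwuq hxzgs wvftz zmyt tjir
Hunk 2: at line 5 remove [ngcfe,oxb,rqm] add [yytww,cepgh,typ] -> 15 lines: chg tnh jfhh jumy ymuoo yytww cepgh typ ndamg ipc iwwuq hxzgs wvftz zmyt tjir
Hunk 3: at line 7 remove [ndamg,ipc] add [mujil,khmlk,hhima] -> 16 lines: chg tnh jfhh jumy ymuoo yytww cepgh typ mujil khmlk hhima iwwuq hxzgs wvftz zmyt tjir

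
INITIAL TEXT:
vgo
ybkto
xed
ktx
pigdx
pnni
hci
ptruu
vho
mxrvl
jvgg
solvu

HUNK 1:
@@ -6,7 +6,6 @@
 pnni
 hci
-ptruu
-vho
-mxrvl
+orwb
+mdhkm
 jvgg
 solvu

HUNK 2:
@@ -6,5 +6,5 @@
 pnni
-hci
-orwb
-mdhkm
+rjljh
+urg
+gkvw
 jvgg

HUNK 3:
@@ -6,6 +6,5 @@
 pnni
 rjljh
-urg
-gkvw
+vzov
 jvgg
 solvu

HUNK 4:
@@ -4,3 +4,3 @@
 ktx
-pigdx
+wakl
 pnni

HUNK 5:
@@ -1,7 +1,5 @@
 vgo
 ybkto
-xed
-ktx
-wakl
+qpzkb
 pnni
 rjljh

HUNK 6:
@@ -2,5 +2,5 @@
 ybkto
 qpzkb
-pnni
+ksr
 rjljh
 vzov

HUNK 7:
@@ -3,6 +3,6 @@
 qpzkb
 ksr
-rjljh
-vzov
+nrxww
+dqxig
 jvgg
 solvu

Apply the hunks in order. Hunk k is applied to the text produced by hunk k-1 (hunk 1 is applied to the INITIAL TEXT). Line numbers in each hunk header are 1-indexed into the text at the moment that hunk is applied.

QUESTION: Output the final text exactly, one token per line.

Answer: vgo
ybkto
qpzkb
ksr
nrxww
dqxig
jvgg
solvu

Derivation:
Hunk 1: at line 6 remove [ptruu,vho,mxrvl] add [orwb,mdhkm] -> 11 lines: vgo ybkto xed ktx pigdx pnni hci orwb mdhkm jvgg solvu
Hunk 2: at line 6 remove [hci,orwb,mdhkm] add [rjljh,urg,gkvw] -> 11 lines: vgo ybkto xed ktx pigdx pnni rjljh urg gkvw jvgg solvu
Hunk 3: at line 6 remove [urg,gkvw] add [vzov] -> 10 lines: vgo ybkto xed ktx pigdx pnni rjljh vzov jvgg solvu
Hunk 4: at line 4 remove [pigdx] add [wakl] -> 10 lines: vgo ybkto xed ktx wakl pnni rjljh vzov jvgg solvu
Hunk 5: at line 1 remove [xed,ktx,wakl] add [qpzkb] -> 8 lines: vgo ybkto qpzkb pnni rjljh vzov jvgg solvu
Hunk 6: at line 2 remove [pnni] add [ksr] -> 8 lines: vgo ybkto qpzkb ksr rjljh vzov jvgg solvu
Hunk 7: at line 3 remove [rjljh,vzov] add [nrxww,dqxig] -> 8 lines: vgo ybkto qpzkb ksr nrxww dqxig jvgg solvu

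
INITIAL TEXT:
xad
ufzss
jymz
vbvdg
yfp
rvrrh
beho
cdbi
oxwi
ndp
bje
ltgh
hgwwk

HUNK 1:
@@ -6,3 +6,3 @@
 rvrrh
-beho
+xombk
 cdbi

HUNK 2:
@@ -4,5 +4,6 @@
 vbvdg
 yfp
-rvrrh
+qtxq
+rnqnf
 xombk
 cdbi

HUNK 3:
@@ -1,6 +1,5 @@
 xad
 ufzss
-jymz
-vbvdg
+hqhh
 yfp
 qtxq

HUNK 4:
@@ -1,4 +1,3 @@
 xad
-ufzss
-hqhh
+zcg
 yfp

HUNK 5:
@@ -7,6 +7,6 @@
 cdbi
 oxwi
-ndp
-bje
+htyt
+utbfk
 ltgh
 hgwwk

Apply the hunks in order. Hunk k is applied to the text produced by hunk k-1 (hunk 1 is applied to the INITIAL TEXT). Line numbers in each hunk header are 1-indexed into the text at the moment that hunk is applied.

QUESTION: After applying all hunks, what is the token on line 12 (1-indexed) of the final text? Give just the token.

Answer: hgwwk

Derivation:
Hunk 1: at line 6 remove [beho] add [xombk] -> 13 lines: xad ufzss jymz vbvdg yfp rvrrh xombk cdbi oxwi ndp bje ltgh hgwwk
Hunk 2: at line 4 remove [rvrrh] add [qtxq,rnqnf] -> 14 lines: xad ufzss jymz vbvdg yfp qtxq rnqnf xombk cdbi oxwi ndp bje ltgh hgwwk
Hunk 3: at line 1 remove [jymz,vbvdg] add [hqhh] -> 13 lines: xad ufzss hqhh yfp qtxq rnqnf xombk cdbi oxwi ndp bje ltgh hgwwk
Hunk 4: at line 1 remove [ufzss,hqhh] add [zcg] -> 12 lines: xad zcg yfp qtxq rnqnf xombk cdbi oxwi ndp bje ltgh hgwwk
Hunk 5: at line 7 remove [ndp,bje] add [htyt,utbfk] -> 12 lines: xad zcg yfp qtxq rnqnf xombk cdbi oxwi htyt utbfk ltgh hgwwk
Final line 12: hgwwk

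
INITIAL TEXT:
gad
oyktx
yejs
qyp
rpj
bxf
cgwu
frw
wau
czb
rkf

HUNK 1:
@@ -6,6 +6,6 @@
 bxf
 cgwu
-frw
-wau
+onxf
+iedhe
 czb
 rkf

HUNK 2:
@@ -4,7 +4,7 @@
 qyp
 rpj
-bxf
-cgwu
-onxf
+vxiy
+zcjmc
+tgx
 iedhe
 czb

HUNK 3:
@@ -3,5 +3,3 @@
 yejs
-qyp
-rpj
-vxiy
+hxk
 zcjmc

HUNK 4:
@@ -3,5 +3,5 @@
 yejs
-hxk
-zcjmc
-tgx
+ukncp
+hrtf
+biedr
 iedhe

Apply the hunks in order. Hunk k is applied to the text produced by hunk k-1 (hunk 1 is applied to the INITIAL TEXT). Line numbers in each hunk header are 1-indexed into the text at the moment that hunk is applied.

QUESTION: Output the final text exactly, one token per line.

Answer: gad
oyktx
yejs
ukncp
hrtf
biedr
iedhe
czb
rkf

Derivation:
Hunk 1: at line 6 remove [frw,wau] add [onxf,iedhe] -> 11 lines: gad oyktx yejs qyp rpj bxf cgwu onxf iedhe czb rkf
Hunk 2: at line 4 remove [bxf,cgwu,onxf] add [vxiy,zcjmc,tgx] -> 11 lines: gad oyktx yejs qyp rpj vxiy zcjmc tgx iedhe czb rkf
Hunk 3: at line 3 remove [qyp,rpj,vxiy] add [hxk] -> 9 lines: gad oyktx yejs hxk zcjmc tgx iedhe czb rkf
Hunk 4: at line 3 remove [hxk,zcjmc,tgx] add [ukncp,hrtf,biedr] -> 9 lines: gad oyktx yejs ukncp hrtf biedr iedhe czb rkf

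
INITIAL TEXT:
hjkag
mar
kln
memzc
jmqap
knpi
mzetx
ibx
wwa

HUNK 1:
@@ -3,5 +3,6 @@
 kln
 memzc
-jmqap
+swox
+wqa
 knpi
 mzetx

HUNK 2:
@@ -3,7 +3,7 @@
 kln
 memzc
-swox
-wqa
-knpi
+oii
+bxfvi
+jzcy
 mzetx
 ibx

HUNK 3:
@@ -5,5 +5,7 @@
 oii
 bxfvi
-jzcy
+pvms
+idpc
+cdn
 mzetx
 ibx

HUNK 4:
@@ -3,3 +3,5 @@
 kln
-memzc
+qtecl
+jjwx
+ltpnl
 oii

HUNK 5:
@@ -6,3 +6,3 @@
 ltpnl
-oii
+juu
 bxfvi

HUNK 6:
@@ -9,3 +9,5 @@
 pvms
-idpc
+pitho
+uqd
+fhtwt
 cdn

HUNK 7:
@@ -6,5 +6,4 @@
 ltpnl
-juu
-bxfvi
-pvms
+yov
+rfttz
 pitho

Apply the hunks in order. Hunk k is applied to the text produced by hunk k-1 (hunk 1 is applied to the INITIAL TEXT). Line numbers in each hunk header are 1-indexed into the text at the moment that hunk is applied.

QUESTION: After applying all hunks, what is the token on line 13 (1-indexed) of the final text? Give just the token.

Hunk 1: at line 3 remove [jmqap] add [swox,wqa] -> 10 lines: hjkag mar kln memzc swox wqa knpi mzetx ibx wwa
Hunk 2: at line 3 remove [swox,wqa,knpi] add [oii,bxfvi,jzcy] -> 10 lines: hjkag mar kln memzc oii bxfvi jzcy mzetx ibx wwa
Hunk 3: at line 5 remove [jzcy] add [pvms,idpc,cdn] -> 12 lines: hjkag mar kln memzc oii bxfvi pvms idpc cdn mzetx ibx wwa
Hunk 4: at line 3 remove [memzc] add [qtecl,jjwx,ltpnl] -> 14 lines: hjkag mar kln qtecl jjwx ltpnl oii bxfvi pvms idpc cdn mzetx ibx wwa
Hunk 5: at line 6 remove [oii] add [juu] -> 14 lines: hjkag mar kln qtecl jjwx ltpnl juu bxfvi pvms idpc cdn mzetx ibx wwa
Hunk 6: at line 9 remove [idpc] add [pitho,uqd,fhtwt] -> 16 lines: hjkag mar kln qtecl jjwx ltpnl juu bxfvi pvms pitho uqd fhtwt cdn mzetx ibx wwa
Hunk 7: at line 6 remove [juu,bxfvi,pvms] add [yov,rfttz] -> 15 lines: hjkag mar kln qtecl jjwx ltpnl yov rfttz pitho uqd fhtwt cdn mzetx ibx wwa
Final line 13: mzetx

Answer: mzetx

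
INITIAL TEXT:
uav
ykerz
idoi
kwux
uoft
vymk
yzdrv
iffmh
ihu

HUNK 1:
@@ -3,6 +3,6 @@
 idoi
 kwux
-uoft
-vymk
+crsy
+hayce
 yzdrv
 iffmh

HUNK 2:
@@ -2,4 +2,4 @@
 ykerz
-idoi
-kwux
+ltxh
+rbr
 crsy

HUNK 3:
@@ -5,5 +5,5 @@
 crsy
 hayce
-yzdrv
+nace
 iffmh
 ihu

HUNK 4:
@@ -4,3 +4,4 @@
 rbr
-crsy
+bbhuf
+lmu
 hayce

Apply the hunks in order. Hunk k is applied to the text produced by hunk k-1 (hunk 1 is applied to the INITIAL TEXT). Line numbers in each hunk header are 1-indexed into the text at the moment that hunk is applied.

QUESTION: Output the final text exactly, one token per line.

Hunk 1: at line 3 remove [uoft,vymk] add [crsy,hayce] -> 9 lines: uav ykerz idoi kwux crsy hayce yzdrv iffmh ihu
Hunk 2: at line 2 remove [idoi,kwux] add [ltxh,rbr] -> 9 lines: uav ykerz ltxh rbr crsy hayce yzdrv iffmh ihu
Hunk 3: at line 5 remove [yzdrv] add [nace] -> 9 lines: uav ykerz ltxh rbr crsy hayce nace iffmh ihu
Hunk 4: at line 4 remove [crsy] add [bbhuf,lmu] -> 10 lines: uav ykerz ltxh rbr bbhuf lmu hayce nace iffmh ihu

Answer: uav
ykerz
ltxh
rbr
bbhuf
lmu
hayce
nace
iffmh
ihu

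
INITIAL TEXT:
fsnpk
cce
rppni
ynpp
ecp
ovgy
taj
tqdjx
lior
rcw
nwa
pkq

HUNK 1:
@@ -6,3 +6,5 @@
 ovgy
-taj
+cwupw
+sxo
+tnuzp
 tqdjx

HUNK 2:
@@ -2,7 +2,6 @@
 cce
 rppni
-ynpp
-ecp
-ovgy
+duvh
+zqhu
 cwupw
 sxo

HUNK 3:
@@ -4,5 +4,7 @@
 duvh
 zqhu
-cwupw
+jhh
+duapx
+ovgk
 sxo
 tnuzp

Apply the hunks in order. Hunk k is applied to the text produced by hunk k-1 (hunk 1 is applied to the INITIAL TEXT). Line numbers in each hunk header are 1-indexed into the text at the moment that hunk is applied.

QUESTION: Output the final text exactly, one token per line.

Answer: fsnpk
cce
rppni
duvh
zqhu
jhh
duapx
ovgk
sxo
tnuzp
tqdjx
lior
rcw
nwa
pkq

Derivation:
Hunk 1: at line 6 remove [taj] add [cwupw,sxo,tnuzp] -> 14 lines: fsnpk cce rppni ynpp ecp ovgy cwupw sxo tnuzp tqdjx lior rcw nwa pkq
Hunk 2: at line 2 remove [ynpp,ecp,ovgy] add [duvh,zqhu] -> 13 lines: fsnpk cce rppni duvh zqhu cwupw sxo tnuzp tqdjx lior rcw nwa pkq
Hunk 3: at line 4 remove [cwupw] add [jhh,duapx,ovgk] -> 15 lines: fsnpk cce rppni duvh zqhu jhh duapx ovgk sxo tnuzp tqdjx lior rcw nwa pkq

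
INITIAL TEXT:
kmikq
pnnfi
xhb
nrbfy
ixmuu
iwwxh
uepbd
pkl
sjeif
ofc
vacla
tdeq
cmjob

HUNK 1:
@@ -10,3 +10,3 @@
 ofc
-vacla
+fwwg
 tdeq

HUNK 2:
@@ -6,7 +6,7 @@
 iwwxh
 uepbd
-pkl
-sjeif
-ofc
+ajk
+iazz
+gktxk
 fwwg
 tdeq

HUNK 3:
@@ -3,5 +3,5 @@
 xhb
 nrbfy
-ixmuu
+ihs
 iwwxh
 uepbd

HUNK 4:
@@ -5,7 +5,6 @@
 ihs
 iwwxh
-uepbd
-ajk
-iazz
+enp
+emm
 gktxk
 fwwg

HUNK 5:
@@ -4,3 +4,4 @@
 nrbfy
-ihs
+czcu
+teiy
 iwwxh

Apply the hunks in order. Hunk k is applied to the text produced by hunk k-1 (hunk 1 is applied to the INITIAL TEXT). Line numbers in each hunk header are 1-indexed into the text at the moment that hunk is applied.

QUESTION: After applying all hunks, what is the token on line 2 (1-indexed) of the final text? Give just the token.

Hunk 1: at line 10 remove [vacla] add [fwwg] -> 13 lines: kmikq pnnfi xhb nrbfy ixmuu iwwxh uepbd pkl sjeif ofc fwwg tdeq cmjob
Hunk 2: at line 6 remove [pkl,sjeif,ofc] add [ajk,iazz,gktxk] -> 13 lines: kmikq pnnfi xhb nrbfy ixmuu iwwxh uepbd ajk iazz gktxk fwwg tdeq cmjob
Hunk 3: at line 3 remove [ixmuu] add [ihs] -> 13 lines: kmikq pnnfi xhb nrbfy ihs iwwxh uepbd ajk iazz gktxk fwwg tdeq cmjob
Hunk 4: at line 5 remove [uepbd,ajk,iazz] add [enp,emm] -> 12 lines: kmikq pnnfi xhb nrbfy ihs iwwxh enp emm gktxk fwwg tdeq cmjob
Hunk 5: at line 4 remove [ihs] add [czcu,teiy] -> 13 lines: kmikq pnnfi xhb nrbfy czcu teiy iwwxh enp emm gktxk fwwg tdeq cmjob
Final line 2: pnnfi

Answer: pnnfi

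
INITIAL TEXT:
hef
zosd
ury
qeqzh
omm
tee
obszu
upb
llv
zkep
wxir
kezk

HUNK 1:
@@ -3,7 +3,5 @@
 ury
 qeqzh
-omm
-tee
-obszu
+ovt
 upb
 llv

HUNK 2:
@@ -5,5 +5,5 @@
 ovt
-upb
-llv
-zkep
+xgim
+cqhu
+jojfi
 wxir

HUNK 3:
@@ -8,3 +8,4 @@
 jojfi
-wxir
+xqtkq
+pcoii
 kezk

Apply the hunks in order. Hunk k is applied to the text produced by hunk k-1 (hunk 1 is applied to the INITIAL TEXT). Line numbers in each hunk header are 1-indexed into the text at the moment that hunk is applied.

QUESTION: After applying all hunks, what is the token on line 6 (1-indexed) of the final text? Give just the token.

Answer: xgim

Derivation:
Hunk 1: at line 3 remove [omm,tee,obszu] add [ovt] -> 10 lines: hef zosd ury qeqzh ovt upb llv zkep wxir kezk
Hunk 2: at line 5 remove [upb,llv,zkep] add [xgim,cqhu,jojfi] -> 10 lines: hef zosd ury qeqzh ovt xgim cqhu jojfi wxir kezk
Hunk 3: at line 8 remove [wxir] add [xqtkq,pcoii] -> 11 lines: hef zosd ury qeqzh ovt xgim cqhu jojfi xqtkq pcoii kezk
Final line 6: xgim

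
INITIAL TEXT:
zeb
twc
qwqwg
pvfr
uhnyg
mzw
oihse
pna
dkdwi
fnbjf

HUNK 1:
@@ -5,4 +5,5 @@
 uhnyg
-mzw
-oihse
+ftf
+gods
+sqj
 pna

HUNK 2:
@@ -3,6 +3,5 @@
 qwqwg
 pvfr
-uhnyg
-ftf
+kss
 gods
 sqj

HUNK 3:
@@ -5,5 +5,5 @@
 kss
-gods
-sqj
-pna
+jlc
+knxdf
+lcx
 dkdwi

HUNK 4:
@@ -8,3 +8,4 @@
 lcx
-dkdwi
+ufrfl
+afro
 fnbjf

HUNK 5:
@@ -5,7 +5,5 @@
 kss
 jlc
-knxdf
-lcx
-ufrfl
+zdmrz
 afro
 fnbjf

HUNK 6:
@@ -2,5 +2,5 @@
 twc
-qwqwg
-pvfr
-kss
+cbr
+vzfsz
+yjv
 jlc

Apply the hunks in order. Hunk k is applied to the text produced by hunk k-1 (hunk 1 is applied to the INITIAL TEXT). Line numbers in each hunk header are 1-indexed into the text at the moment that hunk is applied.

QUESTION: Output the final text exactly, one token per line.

Hunk 1: at line 5 remove [mzw,oihse] add [ftf,gods,sqj] -> 11 lines: zeb twc qwqwg pvfr uhnyg ftf gods sqj pna dkdwi fnbjf
Hunk 2: at line 3 remove [uhnyg,ftf] add [kss] -> 10 lines: zeb twc qwqwg pvfr kss gods sqj pna dkdwi fnbjf
Hunk 3: at line 5 remove [gods,sqj,pna] add [jlc,knxdf,lcx] -> 10 lines: zeb twc qwqwg pvfr kss jlc knxdf lcx dkdwi fnbjf
Hunk 4: at line 8 remove [dkdwi] add [ufrfl,afro] -> 11 lines: zeb twc qwqwg pvfr kss jlc knxdf lcx ufrfl afro fnbjf
Hunk 5: at line 5 remove [knxdf,lcx,ufrfl] add [zdmrz] -> 9 lines: zeb twc qwqwg pvfr kss jlc zdmrz afro fnbjf
Hunk 6: at line 2 remove [qwqwg,pvfr,kss] add [cbr,vzfsz,yjv] -> 9 lines: zeb twc cbr vzfsz yjv jlc zdmrz afro fnbjf

Answer: zeb
twc
cbr
vzfsz
yjv
jlc
zdmrz
afro
fnbjf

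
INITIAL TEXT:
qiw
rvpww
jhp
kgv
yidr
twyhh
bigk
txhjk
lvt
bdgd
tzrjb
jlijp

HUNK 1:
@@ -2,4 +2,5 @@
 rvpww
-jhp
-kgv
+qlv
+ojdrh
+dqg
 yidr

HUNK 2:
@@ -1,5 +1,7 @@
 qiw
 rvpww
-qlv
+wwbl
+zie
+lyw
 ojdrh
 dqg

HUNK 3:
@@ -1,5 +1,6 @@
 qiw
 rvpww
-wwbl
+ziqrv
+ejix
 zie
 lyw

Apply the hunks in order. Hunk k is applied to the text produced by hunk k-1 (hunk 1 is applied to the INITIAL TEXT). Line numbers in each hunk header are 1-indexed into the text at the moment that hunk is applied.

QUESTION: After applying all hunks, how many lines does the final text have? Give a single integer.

Hunk 1: at line 2 remove [jhp,kgv] add [qlv,ojdrh,dqg] -> 13 lines: qiw rvpww qlv ojdrh dqg yidr twyhh bigk txhjk lvt bdgd tzrjb jlijp
Hunk 2: at line 1 remove [qlv] add [wwbl,zie,lyw] -> 15 lines: qiw rvpww wwbl zie lyw ojdrh dqg yidr twyhh bigk txhjk lvt bdgd tzrjb jlijp
Hunk 3: at line 1 remove [wwbl] add [ziqrv,ejix] -> 16 lines: qiw rvpww ziqrv ejix zie lyw ojdrh dqg yidr twyhh bigk txhjk lvt bdgd tzrjb jlijp
Final line count: 16

Answer: 16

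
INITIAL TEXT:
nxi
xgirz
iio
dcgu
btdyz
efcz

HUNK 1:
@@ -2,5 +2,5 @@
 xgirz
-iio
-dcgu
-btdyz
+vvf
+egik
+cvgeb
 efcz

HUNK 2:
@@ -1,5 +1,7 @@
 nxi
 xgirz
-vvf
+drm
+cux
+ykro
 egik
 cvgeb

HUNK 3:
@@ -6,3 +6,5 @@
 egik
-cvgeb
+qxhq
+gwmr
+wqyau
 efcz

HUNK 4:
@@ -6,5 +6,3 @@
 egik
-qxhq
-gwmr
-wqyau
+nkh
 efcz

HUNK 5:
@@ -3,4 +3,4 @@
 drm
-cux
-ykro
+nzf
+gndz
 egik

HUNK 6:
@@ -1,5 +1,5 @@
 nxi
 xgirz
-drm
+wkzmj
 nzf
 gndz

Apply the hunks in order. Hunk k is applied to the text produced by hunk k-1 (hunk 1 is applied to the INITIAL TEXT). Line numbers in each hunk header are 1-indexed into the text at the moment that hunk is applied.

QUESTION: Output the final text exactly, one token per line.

Hunk 1: at line 2 remove [iio,dcgu,btdyz] add [vvf,egik,cvgeb] -> 6 lines: nxi xgirz vvf egik cvgeb efcz
Hunk 2: at line 1 remove [vvf] add [drm,cux,ykro] -> 8 lines: nxi xgirz drm cux ykro egik cvgeb efcz
Hunk 3: at line 6 remove [cvgeb] add [qxhq,gwmr,wqyau] -> 10 lines: nxi xgirz drm cux ykro egik qxhq gwmr wqyau efcz
Hunk 4: at line 6 remove [qxhq,gwmr,wqyau] add [nkh] -> 8 lines: nxi xgirz drm cux ykro egik nkh efcz
Hunk 5: at line 3 remove [cux,ykro] add [nzf,gndz] -> 8 lines: nxi xgirz drm nzf gndz egik nkh efcz
Hunk 6: at line 1 remove [drm] add [wkzmj] -> 8 lines: nxi xgirz wkzmj nzf gndz egik nkh efcz

Answer: nxi
xgirz
wkzmj
nzf
gndz
egik
nkh
efcz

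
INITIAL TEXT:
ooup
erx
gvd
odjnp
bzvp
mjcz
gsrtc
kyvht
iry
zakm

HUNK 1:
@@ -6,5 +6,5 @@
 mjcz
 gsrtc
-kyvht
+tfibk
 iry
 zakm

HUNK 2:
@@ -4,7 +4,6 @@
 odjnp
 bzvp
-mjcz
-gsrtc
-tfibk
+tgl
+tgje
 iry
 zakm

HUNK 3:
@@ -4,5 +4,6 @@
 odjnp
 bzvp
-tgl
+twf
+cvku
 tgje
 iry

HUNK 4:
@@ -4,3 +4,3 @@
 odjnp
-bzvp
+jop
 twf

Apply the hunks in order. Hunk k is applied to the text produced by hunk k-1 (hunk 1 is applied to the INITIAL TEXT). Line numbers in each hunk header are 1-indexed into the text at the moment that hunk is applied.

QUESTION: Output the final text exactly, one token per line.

Answer: ooup
erx
gvd
odjnp
jop
twf
cvku
tgje
iry
zakm

Derivation:
Hunk 1: at line 6 remove [kyvht] add [tfibk] -> 10 lines: ooup erx gvd odjnp bzvp mjcz gsrtc tfibk iry zakm
Hunk 2: at line 4 remove [mjcz,gsrtc,tfibk] add [tgl,tgje] -> 9 lines: ooup erx gvd odjnp bzvp tgl tgje iry zakm
Hunk 3: at line 4 remove [tgl] add [twf,cvku] -> 10 lines: ooup erx gvd odjnp bzvp twf cvku tgje iry zakm
Hunk 4: at line 4 remove [bzvp] add [jop] -> 10 lines: ooup erx gvd odjnp jop twf cvku tgje iry zakm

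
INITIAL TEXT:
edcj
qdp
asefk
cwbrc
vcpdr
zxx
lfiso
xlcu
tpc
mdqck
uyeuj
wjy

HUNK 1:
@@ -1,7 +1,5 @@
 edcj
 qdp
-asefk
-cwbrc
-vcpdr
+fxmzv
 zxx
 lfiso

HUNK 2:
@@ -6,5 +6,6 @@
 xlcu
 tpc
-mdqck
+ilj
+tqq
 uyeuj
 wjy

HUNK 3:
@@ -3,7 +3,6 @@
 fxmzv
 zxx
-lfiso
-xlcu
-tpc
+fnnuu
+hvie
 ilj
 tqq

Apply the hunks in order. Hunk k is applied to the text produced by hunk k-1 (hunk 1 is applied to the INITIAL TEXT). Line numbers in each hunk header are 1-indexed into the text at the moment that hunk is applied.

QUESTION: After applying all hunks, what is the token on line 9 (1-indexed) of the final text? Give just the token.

Answer: uyeuj

Derivation:
Hunk 1: at line 1 remove [asefk,cwbrc,vcpdr] add [fxmzv] -> 10 lines: edcj qdp fxmzv zxx lfiso xlcu tpc mdqck uyeuj wjy
Hunk 2: at line 6 remove [mdqck] add [ilj,tqq] -> 11 lines: edcj qdp fxmzv zxx lfiso xlcu tpc ilj tqq uyeuj wjy
Hunk 3: at line 3 remove [lfiso,xlcu,tpc] add [fnnuu,hvie] -> 10 lines: edcj qdp fxmzv zxx fnnuu hvie ilj tqq uyeuj wjy
Final line 9: uyeuj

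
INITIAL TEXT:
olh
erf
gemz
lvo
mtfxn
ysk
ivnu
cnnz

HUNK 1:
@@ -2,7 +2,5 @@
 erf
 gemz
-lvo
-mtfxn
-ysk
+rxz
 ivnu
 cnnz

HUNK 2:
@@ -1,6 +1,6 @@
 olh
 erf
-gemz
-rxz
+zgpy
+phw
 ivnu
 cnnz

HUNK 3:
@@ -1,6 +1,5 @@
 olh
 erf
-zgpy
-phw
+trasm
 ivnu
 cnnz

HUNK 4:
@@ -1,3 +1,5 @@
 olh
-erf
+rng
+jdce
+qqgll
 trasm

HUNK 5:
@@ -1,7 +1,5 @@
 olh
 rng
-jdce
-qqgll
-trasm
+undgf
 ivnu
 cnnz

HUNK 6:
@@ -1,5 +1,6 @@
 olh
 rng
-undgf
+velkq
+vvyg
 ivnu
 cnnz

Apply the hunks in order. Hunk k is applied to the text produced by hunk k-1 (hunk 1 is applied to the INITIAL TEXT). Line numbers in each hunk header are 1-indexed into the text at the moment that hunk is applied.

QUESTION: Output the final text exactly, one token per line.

Answer: olh
rng
velkq
vvyg
ivnu
cnnz

Derivation:
Hunk 1: at line 2 remove [lvo,mtfxn,ysk] add [rxz] -> 6 lines: olh erf gemz rxz ivnu cnnz
Hunk 2: at line 1 remove [gemz,rxz] add [zgpy,phw] -> 6 lines: olh erf zgpy phw ivnu cnnz
Hunk 3: at line 1 remove [zgpy,phw] add [trasm] -> 5 lines: olh erf trasm ivnu cnnz
Hunk 4: at line 1 remove [erf] add [rng,jdce,qqgll] -> 7 lines: olh rng jdce qqgll trasm ivnu cnnz
Hunk 5: at line 1 remove [jdce,qqgll,trasm] add [undgf] -> 5 lines: olh rng undgf ivnu cnnz
Hunk 6: at line 1 remove [undgf] add [velkq,vvyg] -> 6 lines: olh rng velkq vvyg ivnu cnnz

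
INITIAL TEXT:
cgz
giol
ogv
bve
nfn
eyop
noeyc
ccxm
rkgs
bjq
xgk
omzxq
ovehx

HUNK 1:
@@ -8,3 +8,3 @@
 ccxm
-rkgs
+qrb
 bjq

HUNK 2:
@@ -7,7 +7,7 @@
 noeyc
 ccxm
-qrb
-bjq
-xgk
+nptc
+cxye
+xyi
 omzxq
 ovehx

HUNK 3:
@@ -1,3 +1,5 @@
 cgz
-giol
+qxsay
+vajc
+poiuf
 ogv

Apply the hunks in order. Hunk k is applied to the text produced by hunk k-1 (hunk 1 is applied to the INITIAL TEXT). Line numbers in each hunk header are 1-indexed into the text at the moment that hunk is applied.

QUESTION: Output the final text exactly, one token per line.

Hunk 1: at line 8 remove [rkgs] add [qrb] -> 13 lines: cgz giol ogv bve nfn eyop noeyc ccxm qrb bjq xgk omzxq ovehx
Hunk 2: at line 7 remove [qrb,bjq,xgk] add [nptc,cxye,xyi] -> 13 lines: cgz giol ogv bve nfn eyop noeyc ccxm nptc cxye xyi omzxq ovehx
Hunk 3: at line 1 remove [giol] add [qxsay,vajc,poiuf] -> 15 lines: cgz qxsay vajc poiuf ogv bve nfn eyop noeyc ccxm nptc cxye xyi omzxq ovehx

Answer: cgz
qxsay
vajc
poiuf
ogv
bve
nfn
eyop
noeyc
ccxm
nptc
cxye
xyi
omzxq
ovehx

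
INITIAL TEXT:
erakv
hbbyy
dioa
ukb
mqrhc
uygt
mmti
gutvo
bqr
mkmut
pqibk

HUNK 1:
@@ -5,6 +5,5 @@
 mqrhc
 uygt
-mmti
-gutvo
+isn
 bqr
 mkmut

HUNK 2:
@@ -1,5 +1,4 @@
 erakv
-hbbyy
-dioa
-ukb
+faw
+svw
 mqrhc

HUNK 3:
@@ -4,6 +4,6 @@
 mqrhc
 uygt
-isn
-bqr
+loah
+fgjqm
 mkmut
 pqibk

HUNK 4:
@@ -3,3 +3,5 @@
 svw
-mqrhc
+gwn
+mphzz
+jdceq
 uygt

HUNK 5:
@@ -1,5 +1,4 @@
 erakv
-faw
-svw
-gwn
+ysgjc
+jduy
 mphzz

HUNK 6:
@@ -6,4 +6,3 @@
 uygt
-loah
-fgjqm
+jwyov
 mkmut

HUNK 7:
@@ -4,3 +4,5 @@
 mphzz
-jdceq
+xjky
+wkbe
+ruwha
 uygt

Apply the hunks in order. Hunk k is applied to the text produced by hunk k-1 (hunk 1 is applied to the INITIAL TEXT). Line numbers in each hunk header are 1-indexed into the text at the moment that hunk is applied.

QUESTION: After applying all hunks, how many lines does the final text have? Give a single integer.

Hunk 1: at line 5 remove [mmti,gutvo] add [isn] -> 10 lines: erakv hbbyy dioa ukb mqrhc uygt isn bqr mkmut pqibk
Hunk 2: at line 1 remove [hbbyy,dioa,ukb] add [faw,svw] -> 9 lines: erakv faw svw mqrhc uygt isn bqr mkmut pqibk
Hunk 3: at line 4 remove [isn,bqr] add [loah,fgjqm] -> 9 lines: erakv faw svw mqrhc uygt loah fgjqm mkmut pqibk
Hunk 4: at line 3 remove [mqrhc] add [gwn,mphzz,jdceq] -> 11 lines: erakv faw svw gwn mphzz jdceq uygt loah fgjqm mkmut pqibk
Hunk 5: at line 1 remove [faw,svw,gwn] add [ysgjc,jduy] -> 10 lines: erakv ysgjc jduy mphzz jdceq uygt loah fgjqm mkmut pqibk
Hunk 6: at line 6 remove [loah,fgjqm] add [jwyov] -> 9 lines: erakv ysgjc jduy mphzz jdceq uygt jwyov mkmut pqibk
Hunk 7: at line 4 remove [jdceq] add [xjky,wkbe,ruwha] -> 11 lines: erakv ysgjc jduy mphzz xjky wkbe ruwha uygt jwyov mkmut pqibk
Final line count: 11

Answer: 11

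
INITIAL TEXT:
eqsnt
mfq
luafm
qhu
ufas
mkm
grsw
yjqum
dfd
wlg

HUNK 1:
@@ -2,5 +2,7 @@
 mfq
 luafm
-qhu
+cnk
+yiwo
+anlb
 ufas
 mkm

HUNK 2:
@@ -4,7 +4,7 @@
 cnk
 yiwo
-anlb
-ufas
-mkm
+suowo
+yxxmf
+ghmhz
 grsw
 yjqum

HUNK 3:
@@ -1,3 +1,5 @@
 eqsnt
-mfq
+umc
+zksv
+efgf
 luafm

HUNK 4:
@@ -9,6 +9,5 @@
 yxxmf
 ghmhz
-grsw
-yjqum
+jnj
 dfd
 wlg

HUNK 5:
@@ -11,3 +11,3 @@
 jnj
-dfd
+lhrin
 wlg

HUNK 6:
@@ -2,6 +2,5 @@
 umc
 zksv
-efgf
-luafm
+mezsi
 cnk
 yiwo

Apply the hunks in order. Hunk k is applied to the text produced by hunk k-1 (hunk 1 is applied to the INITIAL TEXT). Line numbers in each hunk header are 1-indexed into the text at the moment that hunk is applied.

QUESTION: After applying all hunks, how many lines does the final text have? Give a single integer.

Answer: 12

Derivation:
Hunk 1: at line 2 remove [qhu] add [cnk,yiwo,anlb] -> 12 lines: eqsnt mfq luafm cnk yiwo anlb ufas mkm grsw yjqum dfd wlg
Hunk 2: at line 4 remove [anlb,ufas,mkm] add [suowo,yxxmf,ghmhz] -> 12 lines: eqsnt mfq luafm cnk yiwo suowo yxxmf ghmhz grsw yjqum dfd wlg
Hunk 3: at line 1 remove [mfq] add [umc,zksv,efgf] -> 14 lines: eqsnt umc zksv efgf luafm cnk yiwo suowo yxxmf ghmhz grsw yjqum dfd wlg
Hunk 4: at line 9 remove [grsw,yjqum] add [jnj] -> 13 lines: eqsnt umc zksv efgf luafm cnk yiwo suowo yxxmf ghmhz jnj dfd wlg
Hunk 5: at line 11 remove [dfd] add [lhrin] -> 13 lines: eqsnt umc zksv efgf luafm cnk yiwo suowo yxxmf ghmhz jnj lhrin wlg
Hunk 6: at line 2 remove [efgf,luafm] add [mezsi] -> 12 lines: eqsnt umc zksv mezsi cnk yiwo suowo yxxmf ghmhz jnj lhrin wlg
Final line count: 12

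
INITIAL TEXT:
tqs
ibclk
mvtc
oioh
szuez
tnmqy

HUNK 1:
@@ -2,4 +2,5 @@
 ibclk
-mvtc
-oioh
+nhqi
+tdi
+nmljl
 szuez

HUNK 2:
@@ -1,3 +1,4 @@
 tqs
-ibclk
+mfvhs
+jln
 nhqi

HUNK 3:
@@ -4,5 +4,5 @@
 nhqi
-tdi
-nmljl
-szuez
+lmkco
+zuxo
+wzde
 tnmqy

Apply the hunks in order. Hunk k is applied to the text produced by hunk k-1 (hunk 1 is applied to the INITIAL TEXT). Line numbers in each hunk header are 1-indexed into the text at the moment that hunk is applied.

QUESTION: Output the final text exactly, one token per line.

Answer: tqs
mfvhs
jln
nhqi
lmkco
zuxo
wzde
tnmqy

Derivation:
Hunk 1: at line 2 remove [mvtc,oioh] add [nhqi,tdi,nmljl] -> 7 lines: tqs ibclk nhqi tdi nmljl szuez tnmqy
Hunk 2: at line 1 remove [ibclk] add [mfvhs,jln] -> 8 lines: tqs mfvhs jln nhqi tdi nmljl szuez tnmqy
Hunk 3: at line 4 remove [tdi,nmljl,szuez] add [lmkco,zuxo,wzde] -> 8 lines: tqs mfvhs jln nhqi lmkco zuxo wzde tnmqy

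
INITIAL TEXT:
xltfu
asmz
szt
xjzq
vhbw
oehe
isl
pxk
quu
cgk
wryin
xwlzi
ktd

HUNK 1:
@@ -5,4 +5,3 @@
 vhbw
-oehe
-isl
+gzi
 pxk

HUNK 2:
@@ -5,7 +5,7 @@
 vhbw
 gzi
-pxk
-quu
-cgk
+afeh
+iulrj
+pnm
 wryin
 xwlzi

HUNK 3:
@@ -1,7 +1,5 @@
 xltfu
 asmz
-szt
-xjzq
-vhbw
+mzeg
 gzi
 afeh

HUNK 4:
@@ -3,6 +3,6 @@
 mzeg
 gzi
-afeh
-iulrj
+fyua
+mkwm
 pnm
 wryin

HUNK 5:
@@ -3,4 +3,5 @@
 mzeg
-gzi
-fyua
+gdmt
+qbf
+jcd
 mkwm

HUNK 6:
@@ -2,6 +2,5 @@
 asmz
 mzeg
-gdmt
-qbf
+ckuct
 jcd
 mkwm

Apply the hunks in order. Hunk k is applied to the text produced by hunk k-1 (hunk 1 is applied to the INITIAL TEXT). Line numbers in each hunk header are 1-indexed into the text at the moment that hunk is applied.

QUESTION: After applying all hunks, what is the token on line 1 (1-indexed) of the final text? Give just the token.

Hunk 1: at line 5 remove [oehe,isl] add [gzi] -> 12 lines: xltfu asmz szt xjzq vhbw gzi pxk quu cgk wryin xwlzi ktd
Hunk 2: at line 5 remove [pxk,quu,cgk] add [afeh,iulrj,pnm] -> 12 lines: xltfu asmz szt xjzq vhbw gzi afeh iulrj pnm wryin xwlzi ktd
Hunk 3: at line 1 remove [szt,xjzq,vhbw] add [mzeg] -> 10 lines: xltfu asmz mzeg gzi afeh iulrj pnm wryin xwlzi ktd
Hunk 4: at line 3 remove [afeh,iulrj] add [fyua,mkwm] -> 10 lines: xltfu asmz mzeg gzi fyua mkwm pnm wryin xwlzi ktd
Hunk 5: at line 3 remove [gzi,fyua] add [gdmt,qbf,jcd] -> 11 lines: xltfu asmz mzeg gdmt qbf jcd mkwm pnm wryin xwlzi ktd
Hunk 6: at line 2 remove [gdmt,qbf] add [ckuct] -> 10 lines: xltfu asmz mzeg ckuct jcd mkwm pnm wryin xwlzi ktd
Final line 1: xltfu

Answer: xltfu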